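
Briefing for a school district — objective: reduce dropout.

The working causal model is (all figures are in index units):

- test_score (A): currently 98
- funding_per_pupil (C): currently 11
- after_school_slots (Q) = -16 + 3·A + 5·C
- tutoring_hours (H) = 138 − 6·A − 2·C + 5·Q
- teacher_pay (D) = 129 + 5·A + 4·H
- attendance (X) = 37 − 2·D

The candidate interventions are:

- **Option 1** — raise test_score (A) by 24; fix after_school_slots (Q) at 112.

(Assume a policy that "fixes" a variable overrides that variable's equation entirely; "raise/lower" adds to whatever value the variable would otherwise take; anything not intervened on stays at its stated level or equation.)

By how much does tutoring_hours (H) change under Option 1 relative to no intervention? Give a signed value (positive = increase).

Baseline:
  A = 98
  C = 11
  Q = -16 + 3·98 + 5·11 = 333
  H = 138 − 6·98 − 2·11 + 5·333 = 1193
Option 1 (A + 24, Q := 112):
  A = 98 + 24 = 122
  C = 11
  Q = 112
  H = 138 − 6·122 − 2·11 + 5·112 = -56
Change in H: -56 − 1193 = -1249

-1249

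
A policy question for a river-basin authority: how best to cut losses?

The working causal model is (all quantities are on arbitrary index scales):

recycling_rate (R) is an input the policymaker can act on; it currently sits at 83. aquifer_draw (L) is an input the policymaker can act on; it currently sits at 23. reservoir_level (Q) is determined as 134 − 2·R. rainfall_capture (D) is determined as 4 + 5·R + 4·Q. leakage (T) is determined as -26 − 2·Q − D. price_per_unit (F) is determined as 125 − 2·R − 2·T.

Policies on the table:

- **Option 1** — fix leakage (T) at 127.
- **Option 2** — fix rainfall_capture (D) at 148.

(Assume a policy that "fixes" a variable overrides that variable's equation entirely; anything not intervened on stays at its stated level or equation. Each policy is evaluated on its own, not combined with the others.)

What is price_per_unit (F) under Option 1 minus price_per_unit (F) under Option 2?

Option 1 (T := 127):
  R = 83
  Q = 134 − 2·83 = -32
  D = 4 + 5·83 + 4·(-32) = 291
  T = 127
  F = 125 − 2·83 − 2·127 = -295
Option 2 (D := 148):
  R = 83
  Q = 134 − 2·83 = -32
  D = 148
  T = -26 − 2·(-32) − 148 = -110
  F = 125 − 2·83 − 2·(-110) = 179
F: -295 − 179 = -474

-474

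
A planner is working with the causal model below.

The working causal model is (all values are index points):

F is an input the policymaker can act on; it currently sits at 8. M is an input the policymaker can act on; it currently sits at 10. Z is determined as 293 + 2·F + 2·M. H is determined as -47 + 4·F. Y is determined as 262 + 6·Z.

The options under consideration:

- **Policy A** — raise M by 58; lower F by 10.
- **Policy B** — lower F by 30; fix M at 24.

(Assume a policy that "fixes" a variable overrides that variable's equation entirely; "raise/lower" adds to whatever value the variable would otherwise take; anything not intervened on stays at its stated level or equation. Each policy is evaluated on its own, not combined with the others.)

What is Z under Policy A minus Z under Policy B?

128

Policy A (M + 58, F − 10):
  F = 8 − 10 = -2
  M = 10 + 58 = 68
  Z = 293 + 2·(-2) + 2·68 = 425
Policy B (F − 30, M := 24):
  F = 8 − 30 = -22
  M = 24
  Z = 293 + 2·(-22) + 2·24 = 297
Z: 425 − 297 = 128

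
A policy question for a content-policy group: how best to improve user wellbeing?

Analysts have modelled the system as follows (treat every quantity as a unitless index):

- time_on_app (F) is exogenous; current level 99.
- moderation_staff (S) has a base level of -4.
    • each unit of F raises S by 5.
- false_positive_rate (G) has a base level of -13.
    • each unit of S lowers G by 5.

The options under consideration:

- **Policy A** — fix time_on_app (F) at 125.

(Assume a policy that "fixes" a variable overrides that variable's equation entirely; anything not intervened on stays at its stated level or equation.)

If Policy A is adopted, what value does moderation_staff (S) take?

621

Policy A (F := 125):
  F = 125
  S = -4 + 5·125 = 621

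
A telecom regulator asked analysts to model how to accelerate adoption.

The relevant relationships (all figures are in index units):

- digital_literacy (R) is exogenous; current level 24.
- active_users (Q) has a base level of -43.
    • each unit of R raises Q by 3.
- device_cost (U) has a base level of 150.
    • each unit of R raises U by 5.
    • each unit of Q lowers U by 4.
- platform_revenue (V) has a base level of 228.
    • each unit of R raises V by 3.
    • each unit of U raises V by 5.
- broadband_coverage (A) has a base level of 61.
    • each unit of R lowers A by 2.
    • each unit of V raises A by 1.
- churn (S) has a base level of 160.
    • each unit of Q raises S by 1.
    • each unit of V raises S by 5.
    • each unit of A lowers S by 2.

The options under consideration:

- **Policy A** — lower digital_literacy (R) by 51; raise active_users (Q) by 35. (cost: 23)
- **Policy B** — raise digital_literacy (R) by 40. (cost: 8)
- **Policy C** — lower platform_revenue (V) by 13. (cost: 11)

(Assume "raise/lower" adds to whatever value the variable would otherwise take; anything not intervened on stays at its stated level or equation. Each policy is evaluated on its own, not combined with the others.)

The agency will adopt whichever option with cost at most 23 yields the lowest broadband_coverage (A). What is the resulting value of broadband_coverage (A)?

-277

Policy A (R − 51, Q + 35):
  R = 24 − 51 = -27
  Q = -43 + 3·(-27) (+35 from intervention) = -89
  U = 150 + 5·(-27) − 4·(-89) = 371
  V = 228 + 3·(-27) + 5·371 = 2002
  A = 61 − 2·(-27) + 2002 = 2117
Policy B (R + 40):
  R = 24 + 40 = 64
  Q = -43 + 3·64 = 149
  U = 150 + 5·64 − 4·149 = -126
  V = 228 + 3·64 + 5·(-126) = -210
  A = 61 − 2·64 + (-210) = -277
Policy C (V − 13):
  R = 24
  Q = -43 + 3·24 = 29
  U = 150 + 5·24 − 4·29 = 154
  V = 228 + 3·24 + 5·154 (−13 from intervention) = 1057
  A = 61 − 2·24 + 1057 = 1070
Comparing — Policy A: A=2117, Policy B: A=-277, Policy C: A=1070. Lowest is -277 (Policy B).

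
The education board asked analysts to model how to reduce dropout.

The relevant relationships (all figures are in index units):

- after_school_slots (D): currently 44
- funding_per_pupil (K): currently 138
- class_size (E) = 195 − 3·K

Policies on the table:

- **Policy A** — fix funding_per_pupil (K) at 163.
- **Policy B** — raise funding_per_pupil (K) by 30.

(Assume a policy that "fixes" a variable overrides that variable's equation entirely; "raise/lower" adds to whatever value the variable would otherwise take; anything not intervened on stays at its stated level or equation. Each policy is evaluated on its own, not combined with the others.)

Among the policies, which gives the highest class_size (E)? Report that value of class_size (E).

-294

Policy A (K := 163):
  K = 163
  E = 195 − 3·163 = -294
Policy B (K + 30):
  K = 138 + 30 = 168
  E = 195 − 3·168 = -309
Comparing — Policy A: E=-294, Policy B: E=-309. Highest is -294 (Policy A).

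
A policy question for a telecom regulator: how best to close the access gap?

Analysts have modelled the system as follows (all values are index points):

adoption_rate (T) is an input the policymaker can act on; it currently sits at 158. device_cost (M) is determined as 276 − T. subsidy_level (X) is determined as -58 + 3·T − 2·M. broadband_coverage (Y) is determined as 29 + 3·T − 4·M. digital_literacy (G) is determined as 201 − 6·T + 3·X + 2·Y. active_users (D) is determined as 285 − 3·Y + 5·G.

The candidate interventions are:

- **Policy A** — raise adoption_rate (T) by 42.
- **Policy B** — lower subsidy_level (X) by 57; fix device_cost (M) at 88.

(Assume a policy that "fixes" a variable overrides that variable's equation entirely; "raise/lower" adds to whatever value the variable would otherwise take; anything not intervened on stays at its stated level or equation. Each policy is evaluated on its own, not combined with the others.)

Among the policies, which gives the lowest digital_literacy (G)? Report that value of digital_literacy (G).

Policy A (T + 42):
  T = 158 + 42 = 200
  M = 276 − 200 = 76
  X = -58 + 3·200 − 2·76 = 390
  Y = 29 + 3·200 − 4·76 = 325
  G = 201 − 6·200 + 3·390 + 2·325 = 821
Policy B (X − 57, M := 88):
  T = 158
  M = 88
  X = -58 + 3·158 − 2·88 (−57 from intervention) = 183
  Y = 29 + 3·158 − 4·88 = 151
  G = 201 − 6·158 + 3·183 + 2·151 = 104
Comparing — Policy A: G=821, Policy B: G=104. Lowest is 104 (Policy B).

104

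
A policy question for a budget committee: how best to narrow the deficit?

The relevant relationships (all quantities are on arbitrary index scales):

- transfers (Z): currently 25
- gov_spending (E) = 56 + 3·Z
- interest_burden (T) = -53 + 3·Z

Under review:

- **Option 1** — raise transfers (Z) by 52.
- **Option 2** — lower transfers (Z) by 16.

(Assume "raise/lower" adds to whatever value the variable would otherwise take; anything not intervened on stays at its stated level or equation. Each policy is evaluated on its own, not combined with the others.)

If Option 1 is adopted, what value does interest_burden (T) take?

178

Option 1 (Z + 52):
  Z = 25 + 52 = 77
  T = -53 + 3·77 = 178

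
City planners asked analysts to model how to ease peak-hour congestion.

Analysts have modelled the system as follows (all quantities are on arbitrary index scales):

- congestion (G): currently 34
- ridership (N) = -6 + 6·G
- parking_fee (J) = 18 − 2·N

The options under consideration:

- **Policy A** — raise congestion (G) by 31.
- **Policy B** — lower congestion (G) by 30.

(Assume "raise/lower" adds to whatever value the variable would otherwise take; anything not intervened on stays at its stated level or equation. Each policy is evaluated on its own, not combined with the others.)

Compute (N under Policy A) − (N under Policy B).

366

Policy A (G + 31):
  G = 34 + 31 = 65
  N = -6 + 6·65 = 384
Policy B (G − 30):
  G = 34 − 30 = 4
  N = -6 + 6·4 = 18
N: 384 − 18 = 366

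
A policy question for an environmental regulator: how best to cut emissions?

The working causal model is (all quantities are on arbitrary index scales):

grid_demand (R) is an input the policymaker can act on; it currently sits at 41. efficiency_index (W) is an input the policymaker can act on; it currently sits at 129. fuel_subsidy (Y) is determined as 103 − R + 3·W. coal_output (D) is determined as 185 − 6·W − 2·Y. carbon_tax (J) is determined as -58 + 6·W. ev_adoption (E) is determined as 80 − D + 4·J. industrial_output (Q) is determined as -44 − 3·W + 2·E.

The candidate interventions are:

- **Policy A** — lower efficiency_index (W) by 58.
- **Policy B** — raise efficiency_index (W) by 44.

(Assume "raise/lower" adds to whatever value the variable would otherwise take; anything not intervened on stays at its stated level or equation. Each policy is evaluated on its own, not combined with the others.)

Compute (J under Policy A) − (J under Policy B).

Policy A (W − 58):
  W = 129 − 58 = 71
  J = -58 + 6·71 = 368
Policy B (W + 44):
  W = 129 + 44 = 173
  J = -58 + 6·173 = 980
J: 368 − 980 = -612

-612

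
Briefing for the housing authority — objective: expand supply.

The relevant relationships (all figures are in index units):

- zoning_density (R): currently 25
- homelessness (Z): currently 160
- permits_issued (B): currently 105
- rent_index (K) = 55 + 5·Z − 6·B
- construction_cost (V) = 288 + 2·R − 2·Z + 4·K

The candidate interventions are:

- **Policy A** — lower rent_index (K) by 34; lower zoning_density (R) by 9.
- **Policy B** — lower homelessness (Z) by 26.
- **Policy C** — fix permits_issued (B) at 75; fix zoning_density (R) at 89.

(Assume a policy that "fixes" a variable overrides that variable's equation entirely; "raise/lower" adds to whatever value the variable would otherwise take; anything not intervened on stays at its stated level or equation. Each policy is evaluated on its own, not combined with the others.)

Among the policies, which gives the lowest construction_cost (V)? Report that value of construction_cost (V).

450

Policy A (K − 34, R − 9):
  R = 25 − 9 = 16
  Z = 160
  B = 105
  K = 55 + 5·160 − 6·105 (−34 from intervention) = 191
  V = 288 + 2·16 − 2·160 + 4·191 = 764
Policy B (Z − 26):
  R = 25
  Z = 160 − 26 = 134
  B = 105
  K = 55 + 5·134 − 6·105 = 95
  V = 288 + 2·25 − 2·134 + 4·95 = 450
Policy C (B := 75, R := 89):
  R = 89
  Z = 160
  B = 75
  K = 55 + 5·160 − 6·75 = 405
  V = 288 + 2·89 − 2·160 + 4·405 = 1766
Comparing — Policy A: V=764, Policy B: V=450, Policy C: V=1766. Lowest is 450 (Policy B).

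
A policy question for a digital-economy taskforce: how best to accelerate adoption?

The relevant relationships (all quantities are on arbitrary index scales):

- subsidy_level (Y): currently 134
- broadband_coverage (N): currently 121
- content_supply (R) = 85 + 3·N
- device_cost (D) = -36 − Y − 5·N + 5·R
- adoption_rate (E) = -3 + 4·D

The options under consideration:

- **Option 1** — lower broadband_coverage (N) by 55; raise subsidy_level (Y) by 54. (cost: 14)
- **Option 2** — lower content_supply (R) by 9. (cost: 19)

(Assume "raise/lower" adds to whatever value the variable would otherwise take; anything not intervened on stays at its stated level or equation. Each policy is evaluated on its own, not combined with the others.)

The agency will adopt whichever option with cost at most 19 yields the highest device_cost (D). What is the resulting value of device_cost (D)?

1420

Option 1 (N − 55, Y + 54):
  Y = 134 + 54 = 188
  N = 121 − 55 = 66
  R = 85 + 3·66 = 283
  D = -36 − 188 − 5·66 + 5·283 = 861
Option 2 (R − 9):
  Y = 134
  N = 121
  R = 85 + 3·121 (−9 from intervention) = 439
  D = -36 − 134 − 5·121 + 5·439 = 1420
Comparing — Option 1: D=861, Option 2: D=1420. Highest is 1420 (Option 2).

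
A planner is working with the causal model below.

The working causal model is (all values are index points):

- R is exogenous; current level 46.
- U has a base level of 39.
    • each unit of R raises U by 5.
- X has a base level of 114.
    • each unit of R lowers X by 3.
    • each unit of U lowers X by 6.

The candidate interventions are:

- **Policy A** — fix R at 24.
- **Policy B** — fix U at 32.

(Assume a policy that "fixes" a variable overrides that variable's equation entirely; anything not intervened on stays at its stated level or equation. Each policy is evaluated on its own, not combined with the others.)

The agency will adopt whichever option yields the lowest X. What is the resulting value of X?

-912

Policy A (R := 24):
  R = 24
  U = 39 + 5·24 = 159
  X = 114 − 3·24 − 6·159 = -912
Policy B (U := 32):
  R = 46
  U = 32
  X = 114 − 3·46 − 6·32 = -216
Comparing — Policy A: X=-912, Policy B: X=-216. Lowest is -912 (Policy A).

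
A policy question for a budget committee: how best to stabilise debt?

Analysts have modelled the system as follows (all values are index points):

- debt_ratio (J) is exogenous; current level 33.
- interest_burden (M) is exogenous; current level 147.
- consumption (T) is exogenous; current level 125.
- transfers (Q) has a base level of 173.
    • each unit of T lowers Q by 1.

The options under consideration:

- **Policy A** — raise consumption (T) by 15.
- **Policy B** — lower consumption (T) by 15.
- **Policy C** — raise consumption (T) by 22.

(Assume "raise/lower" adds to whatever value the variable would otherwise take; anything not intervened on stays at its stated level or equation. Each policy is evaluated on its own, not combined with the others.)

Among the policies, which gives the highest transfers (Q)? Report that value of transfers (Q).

Policy A (T + 15):
  T = 125 + 15 = 140
  Q = 173 − 140 = 33
Policy B (T − 15):
  T = 125 − 15 = 110
  Q = 173 − 110 = 63
Policy C (T + 22):
  T = 125 + 22 = 147
  Q = 173 − 147 = 26
Comparing — Policy A: Q=33, Policy B: Q=63, Policy C: Q=26. Highest is 63 (Policy B).

63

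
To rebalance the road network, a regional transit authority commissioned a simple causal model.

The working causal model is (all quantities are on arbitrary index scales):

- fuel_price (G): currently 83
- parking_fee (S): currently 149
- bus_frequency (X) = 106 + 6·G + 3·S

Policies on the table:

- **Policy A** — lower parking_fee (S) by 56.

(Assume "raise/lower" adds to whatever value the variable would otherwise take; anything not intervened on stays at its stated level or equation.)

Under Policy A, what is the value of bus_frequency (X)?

883

Policy A (S − 56):
  G = 83
  S = 149 − 56 = 93
  X = 106 + 6·83 + 3·93 = 883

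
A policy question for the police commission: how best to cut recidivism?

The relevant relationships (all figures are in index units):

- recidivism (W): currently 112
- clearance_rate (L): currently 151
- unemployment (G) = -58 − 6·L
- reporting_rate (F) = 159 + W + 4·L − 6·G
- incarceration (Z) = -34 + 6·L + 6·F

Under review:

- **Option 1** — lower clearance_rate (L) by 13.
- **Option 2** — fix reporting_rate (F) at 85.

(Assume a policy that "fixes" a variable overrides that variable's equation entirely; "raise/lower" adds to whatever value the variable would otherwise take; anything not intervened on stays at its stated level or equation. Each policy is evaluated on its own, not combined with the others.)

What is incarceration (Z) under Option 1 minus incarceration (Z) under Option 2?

36246

Option 1 (L − 13):
  W = 112
  L = 151 − 13 = 138
  G = -58 − 6·138 = -886
  F = 159 + 112 + 4·138 − 6·(-886) = 6139
  Z = -34 + 6·138 + 6·6139 = 37628
Option 2 (F := 85):
  W = 112
  L = 151
  G = -58 − 6·151 = -964
  F = 85
  Z = -34 + 6·151 + 6·85 = 1382
Z: 37628 − 1382 = 36246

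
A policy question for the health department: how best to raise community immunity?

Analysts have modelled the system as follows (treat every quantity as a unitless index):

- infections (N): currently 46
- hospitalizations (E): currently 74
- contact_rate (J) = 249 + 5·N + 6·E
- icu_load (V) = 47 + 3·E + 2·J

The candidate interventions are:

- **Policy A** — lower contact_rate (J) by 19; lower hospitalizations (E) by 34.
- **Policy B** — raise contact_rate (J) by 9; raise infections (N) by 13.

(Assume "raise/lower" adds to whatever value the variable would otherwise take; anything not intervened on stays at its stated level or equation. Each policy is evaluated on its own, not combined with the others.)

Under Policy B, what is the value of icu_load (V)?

2263

Policy B (J + 9, N + 13):
  N = 46 + 13 = 59
  E = 74
  J = 249 + 5·59 + 6·74 (+9 from intervention) = 997
  V = 47 + 3·74 + 2·997 = 2263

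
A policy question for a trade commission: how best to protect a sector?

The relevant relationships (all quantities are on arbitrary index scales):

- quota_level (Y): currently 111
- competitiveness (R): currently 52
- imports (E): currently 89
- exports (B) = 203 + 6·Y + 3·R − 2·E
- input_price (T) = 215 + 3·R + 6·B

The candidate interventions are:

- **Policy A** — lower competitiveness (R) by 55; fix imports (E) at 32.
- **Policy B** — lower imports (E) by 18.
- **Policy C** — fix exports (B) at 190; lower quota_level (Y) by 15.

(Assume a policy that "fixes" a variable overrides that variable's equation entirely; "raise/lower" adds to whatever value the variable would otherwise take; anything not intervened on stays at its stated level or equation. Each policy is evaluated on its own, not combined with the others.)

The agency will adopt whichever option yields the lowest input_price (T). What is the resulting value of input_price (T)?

1511

Policy A (R − 55, E := 32):
  Y = 111
  R = 52 − 55 = -3
  E = 32
  B = 203 + 6·111 + 3·(-3) − 2·32 = 796
  T = 215 + 3·(-3) + 6·796 = 4982
Policy B (E − 18):
  Y = 111
  R = 52
  E = 89 − 18 = 71
  B = 203 + 6·111 + 3·52 − 2·71 = 883
  T = 215 + 3·52 + 6·883 = 5669
Policy C (B := 190, Y − 15):
  Y = 111 − 15 = 96
  R = 52
  E = 89
  B = 190
  T = 215 + 3·52 + 6·190 = 1511
Comparing — Policy A: T=4982, Policy B: T=5669, Policy C: T=1511. Lowest is 1511 (Policy C).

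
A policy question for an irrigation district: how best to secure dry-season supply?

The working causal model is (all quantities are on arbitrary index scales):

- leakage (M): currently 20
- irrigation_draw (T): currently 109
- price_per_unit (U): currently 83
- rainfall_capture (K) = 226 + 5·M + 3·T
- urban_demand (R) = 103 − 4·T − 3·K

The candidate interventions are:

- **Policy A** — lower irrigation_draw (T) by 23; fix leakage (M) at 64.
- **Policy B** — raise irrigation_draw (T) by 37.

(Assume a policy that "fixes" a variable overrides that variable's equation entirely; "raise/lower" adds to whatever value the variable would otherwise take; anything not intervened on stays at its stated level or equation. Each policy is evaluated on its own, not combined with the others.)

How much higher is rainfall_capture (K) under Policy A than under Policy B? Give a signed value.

Policy A (T − 23, M := 64):
  M = 64
  T = 109 − 23 = 86
  K = 226 + 5·64 + 3·86 = 804
Policy B (T + 37):
  M = 20
  T = 109 + 37 = 146
  K = 226 + 5·20 + 3·146 = 764
K: 804 − 764 = 40

40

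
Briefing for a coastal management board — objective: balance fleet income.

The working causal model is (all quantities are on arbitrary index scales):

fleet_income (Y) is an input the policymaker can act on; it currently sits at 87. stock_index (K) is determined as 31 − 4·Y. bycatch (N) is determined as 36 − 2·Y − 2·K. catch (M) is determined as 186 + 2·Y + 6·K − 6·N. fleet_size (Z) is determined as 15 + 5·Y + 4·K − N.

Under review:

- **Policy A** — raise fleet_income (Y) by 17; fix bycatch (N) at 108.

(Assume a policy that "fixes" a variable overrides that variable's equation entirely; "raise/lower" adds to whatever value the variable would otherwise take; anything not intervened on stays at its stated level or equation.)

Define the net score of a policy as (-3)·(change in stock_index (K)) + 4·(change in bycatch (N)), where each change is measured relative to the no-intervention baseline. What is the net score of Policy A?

-1348

Baseline:
  Y = 87
  K = 31 − 4·87 = -317
  N = 36 − 2·87 − 2·(-317) = 496
Policy A (Y + 17, N := 108):
  Y = 87 + 17 = 104
  K = 31 − 4·104 = -385
  N = 108
ΔK = -385 − (-317) = -68; ΔN = 108 − 496 = -388
Score = (-3)·(-68) + 4·(-388) = -1348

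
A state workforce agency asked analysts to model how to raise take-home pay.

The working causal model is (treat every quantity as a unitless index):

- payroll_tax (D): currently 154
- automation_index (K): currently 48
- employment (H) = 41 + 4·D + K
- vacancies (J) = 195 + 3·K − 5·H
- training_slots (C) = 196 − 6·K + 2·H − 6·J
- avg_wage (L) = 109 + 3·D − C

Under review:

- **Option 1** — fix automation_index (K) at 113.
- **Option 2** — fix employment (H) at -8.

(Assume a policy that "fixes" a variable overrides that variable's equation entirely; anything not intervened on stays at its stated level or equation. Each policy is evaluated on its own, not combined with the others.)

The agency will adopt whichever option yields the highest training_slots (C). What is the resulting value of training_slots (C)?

20954

Option 1 (K := 113):
  D = 154
  K = 113
  H = 41 + 4·154 + 113 = 770
  J = 195 + 3·113 − 5·770 = -3316
  C = 196 − 6·113 + 2·770 − 6·(-3316) = 20954
Option 2 (H := -8):
  D = 154
  K = 48
  H = -8
  J = 195 + 3·48 − 5·(-8) = 379
  C = 196 − 6·48 + 2·(-8) − 6·379 = -2382
Comparing — Option 1: C=20954, Option 2: C=-2382. Highest is 20954 (Option 1).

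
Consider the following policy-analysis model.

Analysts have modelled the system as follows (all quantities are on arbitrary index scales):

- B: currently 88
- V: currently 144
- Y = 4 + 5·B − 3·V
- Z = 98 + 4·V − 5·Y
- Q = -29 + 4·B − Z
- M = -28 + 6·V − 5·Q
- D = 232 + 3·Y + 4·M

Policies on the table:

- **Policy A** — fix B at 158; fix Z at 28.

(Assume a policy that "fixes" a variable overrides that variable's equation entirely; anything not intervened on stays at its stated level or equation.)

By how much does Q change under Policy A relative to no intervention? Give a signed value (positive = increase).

866

Baseline:
  B = 88
  V = 144
  Y = 4 + 5·88 − 3·144 = 12
  Z = 98 + 4·144 − 5·12 = 614
  Q = -29 + 4·88 − 614 = -291
Policy A (B := 158, Z := 28):
  B = 158
  V = 144
  Y = 4 + 5·158 − 3·144 = 362
  Z = 28
  Q = -29 + 4·158 − 28 = 575
Change in Q: 575 − (-291) = 866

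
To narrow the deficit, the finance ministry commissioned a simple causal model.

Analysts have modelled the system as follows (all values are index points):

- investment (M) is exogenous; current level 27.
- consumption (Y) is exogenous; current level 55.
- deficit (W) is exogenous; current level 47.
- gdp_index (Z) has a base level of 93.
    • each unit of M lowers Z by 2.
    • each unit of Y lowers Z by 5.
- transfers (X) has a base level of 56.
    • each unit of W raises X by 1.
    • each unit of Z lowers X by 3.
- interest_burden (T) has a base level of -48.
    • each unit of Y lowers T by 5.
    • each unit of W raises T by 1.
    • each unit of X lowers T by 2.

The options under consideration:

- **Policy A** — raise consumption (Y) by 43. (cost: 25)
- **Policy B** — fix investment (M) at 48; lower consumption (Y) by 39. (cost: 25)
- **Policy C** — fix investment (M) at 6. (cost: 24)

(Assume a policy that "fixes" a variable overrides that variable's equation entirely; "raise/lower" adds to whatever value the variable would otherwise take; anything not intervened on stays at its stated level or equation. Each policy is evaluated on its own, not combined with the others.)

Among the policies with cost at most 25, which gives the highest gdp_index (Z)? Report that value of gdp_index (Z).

-83

Policy A (Y + 43):
  M = 27
  Y = 55 + 43 = 98
  Z = 93 − 2·27 − 5·98 = -451
Policy B (M := 48, Y − 39):
  M = 48
  Y = 55 − 39 = 16
  Z = 93 − 2·48 − 5·16 = -83
Policy C (M := 6):
  M = 6
  Y = 55
  Z = 93 − 2·6 − 5·55 = -194
Comparing — Policy A: Z=-451, Policy B: Z=-83, Policy C: Z=-194. Highest is -83 (Policy B).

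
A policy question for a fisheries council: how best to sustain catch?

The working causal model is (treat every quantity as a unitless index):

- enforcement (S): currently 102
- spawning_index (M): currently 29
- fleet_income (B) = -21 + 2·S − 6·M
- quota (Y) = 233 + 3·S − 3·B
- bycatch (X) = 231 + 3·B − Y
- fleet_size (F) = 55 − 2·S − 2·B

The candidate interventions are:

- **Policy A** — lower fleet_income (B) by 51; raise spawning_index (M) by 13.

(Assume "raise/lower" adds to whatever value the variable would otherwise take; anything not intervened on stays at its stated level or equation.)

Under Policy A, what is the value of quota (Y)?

899

Policy A (B − 51, M + 13):
  S = 102
  M = 29 + 13 = 42
  B = -21 + 2·102 − 6·42 (−51 from intervention) = -120
  Y = 233 + 3·102 − 3·(-120) = 899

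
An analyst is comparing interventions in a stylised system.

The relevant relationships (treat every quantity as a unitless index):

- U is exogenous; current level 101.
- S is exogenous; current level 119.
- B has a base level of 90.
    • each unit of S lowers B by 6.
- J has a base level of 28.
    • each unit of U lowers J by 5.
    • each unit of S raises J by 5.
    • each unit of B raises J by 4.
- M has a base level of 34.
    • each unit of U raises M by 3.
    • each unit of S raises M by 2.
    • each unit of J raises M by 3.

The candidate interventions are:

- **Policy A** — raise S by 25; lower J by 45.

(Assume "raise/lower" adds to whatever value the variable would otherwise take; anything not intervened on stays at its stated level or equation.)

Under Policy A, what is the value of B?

-774

Policy A (S + 25, J − 45):
  S = 119 + 25 = 144
  B = 90 − 6·144 = -774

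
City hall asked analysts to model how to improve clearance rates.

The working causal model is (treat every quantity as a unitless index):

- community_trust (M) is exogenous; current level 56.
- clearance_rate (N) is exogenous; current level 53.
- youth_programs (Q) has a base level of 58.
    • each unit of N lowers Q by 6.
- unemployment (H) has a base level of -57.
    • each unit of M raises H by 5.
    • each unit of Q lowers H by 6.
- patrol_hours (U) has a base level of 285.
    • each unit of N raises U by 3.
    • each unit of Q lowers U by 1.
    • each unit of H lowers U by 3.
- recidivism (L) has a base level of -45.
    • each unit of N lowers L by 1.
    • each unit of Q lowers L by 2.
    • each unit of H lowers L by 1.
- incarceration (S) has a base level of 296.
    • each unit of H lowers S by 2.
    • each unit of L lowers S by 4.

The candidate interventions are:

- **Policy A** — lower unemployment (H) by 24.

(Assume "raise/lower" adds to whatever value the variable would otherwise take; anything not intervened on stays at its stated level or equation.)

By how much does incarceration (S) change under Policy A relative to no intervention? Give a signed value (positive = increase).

Baseline:
  M = 56
  N = 53
  Q = 58 − 6·53 = -260
  H = -57 + 5·56 − 6·(-260) = 1783
  L = -45 − 53 − 2·(-260) − 1783 = -1361
  S = 296 − 2·1783 − 4·(-1361) = 2174
Policy A (H − 24):
  M = 56
  N = 53
  Q = 58 − 6·53 = -260
  H = -57 + 5·56 − 6·(-260) (−24 from intervention) = 1759
  L = -45 − 53 − 2·(-260) − 1759 = -1337
  S = 296 − 2·1759 − 4·(-1337) = 2126
Change in S: 2126 − 2174 = -48

-48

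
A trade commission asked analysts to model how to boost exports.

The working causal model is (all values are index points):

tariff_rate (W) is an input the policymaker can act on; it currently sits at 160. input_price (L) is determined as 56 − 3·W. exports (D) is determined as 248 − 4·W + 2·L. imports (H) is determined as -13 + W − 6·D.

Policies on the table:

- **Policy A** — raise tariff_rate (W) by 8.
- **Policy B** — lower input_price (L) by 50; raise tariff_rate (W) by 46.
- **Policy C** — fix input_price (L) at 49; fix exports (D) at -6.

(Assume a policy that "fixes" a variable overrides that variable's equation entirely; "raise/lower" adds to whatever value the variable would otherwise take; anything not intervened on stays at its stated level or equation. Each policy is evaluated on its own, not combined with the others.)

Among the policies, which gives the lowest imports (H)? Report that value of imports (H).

183

Policy A (W + 8):
  W = 160 + 8 = 168
  L = 56 − 3·168 = -448
  D = 248 − 4·168 + 2·(-448) = -1320
  H = -13 + 168 − 6·(-1320) = 8075
Policy B (L − 50, W + 46):
  W = 160 + 46 = 206
  L = 56 − 3·206 (−50 from intervention) = -612
  D = 248 − 4·206 + 2·(-612) = -1800
  H = -13 + 206 − 6·(-1800) = 10993
Policy C (L := 49, D := -6):
  W = 160
  L = 49
  D = -6
  H = -13 + 160 − 6·(-6) = 183
Comparing — Policy A: H=8075, Policy B: H=10993, Policy C: H=183. Lowest is 183 (Policy C).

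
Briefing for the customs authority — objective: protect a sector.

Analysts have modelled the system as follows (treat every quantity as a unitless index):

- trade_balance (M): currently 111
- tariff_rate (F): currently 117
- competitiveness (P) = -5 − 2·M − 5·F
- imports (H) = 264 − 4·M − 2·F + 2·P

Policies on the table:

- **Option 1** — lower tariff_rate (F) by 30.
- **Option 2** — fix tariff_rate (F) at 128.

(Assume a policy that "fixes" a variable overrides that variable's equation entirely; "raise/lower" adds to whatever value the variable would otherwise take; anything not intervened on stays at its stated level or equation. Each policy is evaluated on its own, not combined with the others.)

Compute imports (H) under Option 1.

-1678

Option 1 (F − 30):
  M = 111
  F = 117 − 30 = 87
  P = -5 − 2·111 − 5·87 = -662
  H = 264 − 4·111 − 2·87 + 2·(-662) = -1678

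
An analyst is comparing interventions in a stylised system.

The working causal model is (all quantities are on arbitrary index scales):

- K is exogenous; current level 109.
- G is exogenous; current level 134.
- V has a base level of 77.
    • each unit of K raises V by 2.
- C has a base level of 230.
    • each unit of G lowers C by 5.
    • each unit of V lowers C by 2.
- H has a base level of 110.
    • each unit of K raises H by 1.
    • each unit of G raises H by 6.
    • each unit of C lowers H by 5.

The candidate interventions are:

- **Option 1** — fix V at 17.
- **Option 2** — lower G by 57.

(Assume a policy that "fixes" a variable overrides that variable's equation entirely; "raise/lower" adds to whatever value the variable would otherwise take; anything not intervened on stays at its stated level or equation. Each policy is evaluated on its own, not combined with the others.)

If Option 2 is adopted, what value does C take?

Option 2 (G − 57):
  K = 109
  G = 134 − 57 = 77
  V = 77 + 2·109 = 295
  C = 230 − 5·77 − 2·295 = -745

-745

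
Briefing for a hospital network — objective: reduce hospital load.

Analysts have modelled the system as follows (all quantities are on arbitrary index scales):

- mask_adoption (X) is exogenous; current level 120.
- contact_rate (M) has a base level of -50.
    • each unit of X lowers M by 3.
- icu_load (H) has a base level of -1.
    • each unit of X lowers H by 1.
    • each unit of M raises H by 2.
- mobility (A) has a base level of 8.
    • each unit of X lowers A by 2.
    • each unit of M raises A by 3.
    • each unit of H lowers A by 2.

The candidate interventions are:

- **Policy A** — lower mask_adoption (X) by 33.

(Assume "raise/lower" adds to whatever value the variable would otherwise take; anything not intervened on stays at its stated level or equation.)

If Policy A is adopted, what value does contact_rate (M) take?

Policy A (X − 33):
  X = 120 − 33 = 87
  M = -50 − 3·87 = -311

-311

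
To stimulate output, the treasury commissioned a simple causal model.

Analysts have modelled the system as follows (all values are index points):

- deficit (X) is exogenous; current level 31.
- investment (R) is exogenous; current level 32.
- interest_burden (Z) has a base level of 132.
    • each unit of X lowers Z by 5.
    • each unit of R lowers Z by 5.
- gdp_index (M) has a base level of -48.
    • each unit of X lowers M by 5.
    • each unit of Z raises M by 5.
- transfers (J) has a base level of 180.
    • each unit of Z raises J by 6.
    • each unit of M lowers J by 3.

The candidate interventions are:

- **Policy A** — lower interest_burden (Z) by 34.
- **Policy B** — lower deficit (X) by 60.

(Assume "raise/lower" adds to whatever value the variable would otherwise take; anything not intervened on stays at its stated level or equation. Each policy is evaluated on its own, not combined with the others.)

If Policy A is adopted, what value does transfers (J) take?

2742

Policy A (Z − 34):
  X = 31
  R = 32
  Z = 132 − 5·31 − 5·32 (−34 from intervention) = -217
  M = -48 − 5·31 + 5·(-217) = -1288
  J = 180 + 6·(-217) − 3·(-1288) = 2742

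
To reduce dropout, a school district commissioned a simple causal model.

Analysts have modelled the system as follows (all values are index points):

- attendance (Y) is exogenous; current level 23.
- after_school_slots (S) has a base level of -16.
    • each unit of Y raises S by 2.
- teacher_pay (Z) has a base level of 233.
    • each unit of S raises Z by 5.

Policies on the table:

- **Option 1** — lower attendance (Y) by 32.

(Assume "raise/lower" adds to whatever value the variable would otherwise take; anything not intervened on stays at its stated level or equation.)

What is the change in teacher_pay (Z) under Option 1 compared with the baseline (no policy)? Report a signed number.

-320

Baseline:
  Y = 23
  S = -16 + 2·23 = 30
  Z = 233 + 5·30 = 383
Option 1 (Y − 32):
  Y = 23 − 32 = -9
  S = -16 + 2·(-9) = -34
  Z = 233 + 5·(-34) = 63
Change in Z: 63 − 383 = -320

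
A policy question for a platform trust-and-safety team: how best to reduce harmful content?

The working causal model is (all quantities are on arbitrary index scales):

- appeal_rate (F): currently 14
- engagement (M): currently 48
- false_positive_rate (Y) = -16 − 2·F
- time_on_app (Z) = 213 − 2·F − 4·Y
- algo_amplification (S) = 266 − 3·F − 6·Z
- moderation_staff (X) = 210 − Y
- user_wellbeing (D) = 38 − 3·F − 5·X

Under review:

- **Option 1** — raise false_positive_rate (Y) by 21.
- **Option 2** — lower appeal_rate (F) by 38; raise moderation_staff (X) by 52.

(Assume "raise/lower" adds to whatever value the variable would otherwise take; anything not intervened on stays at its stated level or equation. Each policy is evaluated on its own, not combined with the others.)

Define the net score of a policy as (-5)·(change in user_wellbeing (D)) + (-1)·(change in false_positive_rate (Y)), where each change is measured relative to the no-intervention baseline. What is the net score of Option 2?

Baseline:
  F = 14
  Y = -16 − 2·14 = -44
  X = 210 − (-44) = 254
  D = 38 − 3·14 − 5·254 = -1274
Option 2 (F − 38, X + 52):
  F = 14 − 38 = -24
  Y = -16 − 2·(-24) = 32
  X = 210 − 32 (+52 from intervention) = 230
  D = 38 − 3·(-24) − 5·230 = -1040
ΔD = -1040 − (-1274) = 234; ΔY = 32 − (-44) = 76
Score = (-5)·234 + (-1)·76 = -1246

-1246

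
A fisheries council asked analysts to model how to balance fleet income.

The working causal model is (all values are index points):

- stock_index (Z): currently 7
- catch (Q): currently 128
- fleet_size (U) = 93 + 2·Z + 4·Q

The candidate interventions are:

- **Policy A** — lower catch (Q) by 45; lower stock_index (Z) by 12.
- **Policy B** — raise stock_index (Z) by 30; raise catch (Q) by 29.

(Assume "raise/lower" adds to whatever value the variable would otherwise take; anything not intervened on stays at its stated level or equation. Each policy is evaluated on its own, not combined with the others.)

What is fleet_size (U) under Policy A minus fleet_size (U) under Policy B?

Policy A (Q − 45, Z − 12):
  Z = 7 − 12 = -5
  Q = 128 − 45 = 83
  U = 93 + 2·(-5) + 4·83 = 415
Policy B (Z + 30, Q + 29):
  Z = 7 + 30 = 37
  Q = 128 + 29 = 157
  U = 93 + 2·37 + 4·157 = 795
U: 415 − 795 = -380

-380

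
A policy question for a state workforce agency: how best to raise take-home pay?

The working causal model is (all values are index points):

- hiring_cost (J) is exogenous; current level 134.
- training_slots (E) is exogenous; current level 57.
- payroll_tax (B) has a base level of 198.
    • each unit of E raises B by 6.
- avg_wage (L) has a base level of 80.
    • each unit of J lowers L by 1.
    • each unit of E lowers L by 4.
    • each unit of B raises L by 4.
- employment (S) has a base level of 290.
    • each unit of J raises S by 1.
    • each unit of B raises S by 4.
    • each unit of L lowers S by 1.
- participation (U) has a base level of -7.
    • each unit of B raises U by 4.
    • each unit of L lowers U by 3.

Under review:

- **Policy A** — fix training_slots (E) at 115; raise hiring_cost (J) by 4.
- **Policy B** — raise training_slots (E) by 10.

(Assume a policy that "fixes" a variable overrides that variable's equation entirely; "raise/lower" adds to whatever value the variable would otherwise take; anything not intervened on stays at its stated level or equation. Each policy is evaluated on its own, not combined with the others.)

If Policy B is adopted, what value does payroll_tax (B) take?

600

Policy B (E + 10):
  E = 57 + 10 = 67
  B = 198 + 6·67 = 600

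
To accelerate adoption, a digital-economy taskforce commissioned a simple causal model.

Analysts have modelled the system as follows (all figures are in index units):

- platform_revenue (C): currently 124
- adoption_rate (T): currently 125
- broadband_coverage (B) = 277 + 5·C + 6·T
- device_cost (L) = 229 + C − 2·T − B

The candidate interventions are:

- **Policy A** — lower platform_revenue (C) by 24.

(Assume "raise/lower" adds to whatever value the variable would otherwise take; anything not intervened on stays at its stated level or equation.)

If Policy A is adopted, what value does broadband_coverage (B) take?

Policy A (C − 24):
  C = 124 − 24 = 100
  T = 125
  B = 277 + 5·100 + 6·125 = 1527

1527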